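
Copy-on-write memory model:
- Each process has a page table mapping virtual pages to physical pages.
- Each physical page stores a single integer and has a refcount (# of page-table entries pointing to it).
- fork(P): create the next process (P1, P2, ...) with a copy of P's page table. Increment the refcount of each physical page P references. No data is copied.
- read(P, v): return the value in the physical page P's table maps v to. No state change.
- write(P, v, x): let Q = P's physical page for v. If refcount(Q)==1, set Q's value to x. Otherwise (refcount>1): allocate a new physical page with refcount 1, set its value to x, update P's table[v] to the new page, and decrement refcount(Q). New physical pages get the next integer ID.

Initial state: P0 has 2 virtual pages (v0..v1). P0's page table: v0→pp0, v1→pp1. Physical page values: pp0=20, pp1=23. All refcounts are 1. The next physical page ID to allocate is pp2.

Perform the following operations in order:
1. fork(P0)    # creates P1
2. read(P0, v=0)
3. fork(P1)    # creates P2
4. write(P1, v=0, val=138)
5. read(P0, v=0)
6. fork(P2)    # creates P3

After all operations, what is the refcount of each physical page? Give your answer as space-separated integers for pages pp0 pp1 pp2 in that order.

Op 1: fork(P0) -> P1. 2 ppages; refcounts: pp0:2 pp1:2
Op 2: read(P0, v0) -> 20. No state change.
Op 3: fork(P1) -> P2. 2 ppages; refcounts: pp0:3 pp1:3
Op 4: write(P1, v0, 138). refcount(pp0)=3>1 -> COPY to pp2. 3 ppages; refcounts: pp0:2 pp1:3 pp2:1
Op 5: read(P0, v0) -> 20. No state change.
Op 6: fork(P2) -> P3. 3 ppages; refcounts: pp0:3 pp1:4 pp2:1

Answer: 3 4 1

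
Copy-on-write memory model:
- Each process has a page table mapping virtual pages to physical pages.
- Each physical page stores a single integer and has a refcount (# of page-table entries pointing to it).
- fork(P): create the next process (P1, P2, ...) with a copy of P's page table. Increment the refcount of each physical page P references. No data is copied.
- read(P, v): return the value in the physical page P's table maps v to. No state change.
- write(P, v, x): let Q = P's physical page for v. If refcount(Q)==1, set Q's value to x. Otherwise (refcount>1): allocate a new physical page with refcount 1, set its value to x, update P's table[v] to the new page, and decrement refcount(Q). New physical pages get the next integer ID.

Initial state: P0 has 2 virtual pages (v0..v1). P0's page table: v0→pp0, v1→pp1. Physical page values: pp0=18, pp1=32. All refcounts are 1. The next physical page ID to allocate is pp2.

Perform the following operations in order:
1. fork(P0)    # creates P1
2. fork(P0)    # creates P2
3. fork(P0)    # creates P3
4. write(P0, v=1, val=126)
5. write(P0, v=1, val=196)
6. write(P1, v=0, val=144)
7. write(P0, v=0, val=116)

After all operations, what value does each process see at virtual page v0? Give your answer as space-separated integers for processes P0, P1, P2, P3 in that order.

Answer: 116 144 18 18

Derivation:
Op 1: fork(P0) -> P1. 2 ppages; refcounts: pp0:2 pp1:2
Op 2: fork(P0) -> P2. 2 ppages; refcounts: pp0:3 pp1:3
Op 3: fork(P0) -> P3. 2 ppages; refcounts: pp0:4 pp1:4
Op 4: write(P0, v1, 126). refcount(pp1)=4>1 -> COPY to pp2. 3 ppages; refcounts: pp0:4 pp1:3 pp2:1
Op 5: write(P0, v1, 196). refcount(pp2)=1 -> write in place. 3 ppages; refcounts: pp0:4 pp1:3 pp2:1
Op 6: write(P1, v0, 144). refcount(pp0)=4>1 -> COPY to pp3. 4 ppages; refcounts: pp0:3 pp1:3 pp2:1 pp3:1
Op 7: write(P0, v0, 116). refcount(pp0)=3>1 -> COPY to pp4. 5 ppages; refcounts: pp0:2 pp1:3 pp2:1 pp3:1 pp4:1
P0: v0 -> pp4 = 116
P1: v0 -> pp3 = 144
P2: v0 -> pp0 = 18
P3: v0 -> pp0 = 18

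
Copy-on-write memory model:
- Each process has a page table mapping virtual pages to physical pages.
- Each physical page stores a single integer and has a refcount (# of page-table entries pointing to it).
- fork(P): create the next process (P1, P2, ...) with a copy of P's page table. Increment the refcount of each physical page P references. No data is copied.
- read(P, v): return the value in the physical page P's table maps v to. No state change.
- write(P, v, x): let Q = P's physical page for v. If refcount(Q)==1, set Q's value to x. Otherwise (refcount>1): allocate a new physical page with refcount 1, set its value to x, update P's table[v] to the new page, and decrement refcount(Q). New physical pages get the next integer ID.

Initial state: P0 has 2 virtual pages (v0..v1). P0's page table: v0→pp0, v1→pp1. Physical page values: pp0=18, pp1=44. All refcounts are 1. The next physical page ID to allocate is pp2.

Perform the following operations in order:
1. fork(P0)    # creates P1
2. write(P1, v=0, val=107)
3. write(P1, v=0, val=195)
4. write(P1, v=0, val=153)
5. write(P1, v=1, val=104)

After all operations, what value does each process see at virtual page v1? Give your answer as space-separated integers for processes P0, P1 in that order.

Answer: 44 104

Derivation:
Op 1: fork(P0) -> P1. 2 ppages; refcounts: pp0:2 pp1:2
Op 2: write(P1, v0, 107). refcount(pp0)=2>1 -> COPY to pp2. 3 ppages; refcounts: pp0:1 pp1:2 pp2:1
Op 3: write(P1, v0, 195). refcount(pp2)=1 -> write in place. 3 ppages; refcounts: pp0:1 pp1:2 pp2:1
Op 4: write(P1, v0, 153). refcount(pp2)=1 -> write in place. 3 ppages; refcounts: pp0:1 pp1:2 pp2:1
Op 5: write(P1, v1, 104). refcount(pp1)=2>1 -> COPY to pp3. 4 ppages; refcounts: pp0:1 pp1:1 pp2:1 pp3:1
P0: v1 -> pp1 = 44
P1: v1 -> pp3 = 104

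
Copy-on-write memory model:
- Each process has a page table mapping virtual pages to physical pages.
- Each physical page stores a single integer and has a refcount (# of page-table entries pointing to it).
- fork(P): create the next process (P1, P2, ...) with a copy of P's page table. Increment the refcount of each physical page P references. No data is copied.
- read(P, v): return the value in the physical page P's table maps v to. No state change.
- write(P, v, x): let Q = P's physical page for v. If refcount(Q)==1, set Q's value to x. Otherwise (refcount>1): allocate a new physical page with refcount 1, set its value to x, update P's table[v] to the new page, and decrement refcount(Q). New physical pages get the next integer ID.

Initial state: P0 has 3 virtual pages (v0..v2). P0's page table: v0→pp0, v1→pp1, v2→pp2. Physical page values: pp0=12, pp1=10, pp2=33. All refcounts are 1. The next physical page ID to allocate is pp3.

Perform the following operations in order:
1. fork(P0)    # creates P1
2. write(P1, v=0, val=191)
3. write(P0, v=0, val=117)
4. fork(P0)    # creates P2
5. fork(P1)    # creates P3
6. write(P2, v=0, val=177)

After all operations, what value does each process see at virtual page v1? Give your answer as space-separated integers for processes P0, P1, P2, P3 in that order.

Answer: 10 10 10 10

Derivation:
Op 1: fork(P0) -> P1. 3 ppages; refcounts: pp0:2 pp1:2 pp2:2
Op 2: write(P1, v0, 191). refcount(pp0)=2>1 -> COPY to pp3. 4 ppages; refcounts: pp0:1 pp1:2 pp2:2 pp3:1
Op 3: write(P0, v0, 117). refcount(pp0)=1 -> write in place. 4 ppages; refcounts: pp0:1 pp1:2 pp2:2 pp3:1
Op 4: fork(P0) -> P2. 4 ppages; refcounts: pp0:2 pp1:3 pp2:3 pp3:1
Op 5: fork(P1) -> P3. 4 ppages; refcounts: pp0:2 pp1:4 pp2:4 pp3:2
Op 6: write(P2, v0, 177). refcount(pp0)=2>1 -> COPY to pp4. 5 ppages; refcounts: pp0:1 pp1:4 pp2:4 pp3:2 pp4:1
P0: v1 -> pp1 = 10
P1: v1 -> pp1 = 10
P2: v1 -> pp1 = 10
P3: v1 -> pp1 = 10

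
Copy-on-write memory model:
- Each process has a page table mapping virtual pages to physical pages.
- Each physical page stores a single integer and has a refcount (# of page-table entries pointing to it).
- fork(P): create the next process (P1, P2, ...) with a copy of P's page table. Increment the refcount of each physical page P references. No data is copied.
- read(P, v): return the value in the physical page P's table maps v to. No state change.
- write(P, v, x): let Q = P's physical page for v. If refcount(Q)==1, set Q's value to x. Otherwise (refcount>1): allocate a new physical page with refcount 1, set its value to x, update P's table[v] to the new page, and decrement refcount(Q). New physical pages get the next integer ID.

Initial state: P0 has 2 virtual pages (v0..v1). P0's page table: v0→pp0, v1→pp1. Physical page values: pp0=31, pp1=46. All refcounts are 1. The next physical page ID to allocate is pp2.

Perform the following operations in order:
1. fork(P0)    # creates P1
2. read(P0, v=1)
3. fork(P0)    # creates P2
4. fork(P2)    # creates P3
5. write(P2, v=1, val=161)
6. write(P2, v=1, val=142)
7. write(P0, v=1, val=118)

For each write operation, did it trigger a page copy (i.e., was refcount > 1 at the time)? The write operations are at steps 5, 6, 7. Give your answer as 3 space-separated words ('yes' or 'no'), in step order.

Op 1: fork(P0) -> P1. 2 ppages; refcounts: pp0:2 pp1:2
Op 2: read(P0, v1) -> 46. No state change.
Op 3: fork(P0) -> P2. 2 ppages; refcounts: pp0:3 pp1:3
Op 4: fork(P2) -> P3. 2 ppages; refcounts: pp0:4 pp1:4
Op 5: write(P2, v1, 161). refcount(pp1)=4>1 -> COPY to pp2. 3 ppages; refcounts: pp0:4 pp1:3 pp2:1
Op 6: write(P2, v1, 142). refcount(pp2)=1 -> write in place. 3 ppages; refcounts: pp0:4 pp1:3 pp2:1
Op 7: write(P0, v1, 118). refcount(pp1)=3>1 -> COPY to pp3. 4 ppages; refcounts: pp0:4 pp1:2 pp2:1 pp3:1

yes no yes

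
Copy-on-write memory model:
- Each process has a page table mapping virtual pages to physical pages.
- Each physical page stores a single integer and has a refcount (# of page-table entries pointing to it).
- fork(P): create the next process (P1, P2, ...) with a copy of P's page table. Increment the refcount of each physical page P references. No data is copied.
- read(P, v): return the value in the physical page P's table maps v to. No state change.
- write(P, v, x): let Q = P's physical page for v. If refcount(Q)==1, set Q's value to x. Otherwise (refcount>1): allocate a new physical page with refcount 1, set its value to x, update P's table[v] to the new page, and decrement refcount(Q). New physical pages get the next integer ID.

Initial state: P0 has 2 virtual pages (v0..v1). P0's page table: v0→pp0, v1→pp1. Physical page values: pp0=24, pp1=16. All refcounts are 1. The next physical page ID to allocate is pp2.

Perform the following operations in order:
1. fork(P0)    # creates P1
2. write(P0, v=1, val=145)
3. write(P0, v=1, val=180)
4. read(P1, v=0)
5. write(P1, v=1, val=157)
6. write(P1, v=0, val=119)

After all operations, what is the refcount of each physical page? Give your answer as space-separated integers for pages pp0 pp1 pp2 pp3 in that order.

Op 1: fork(P0) -> P1. 2 ppages; refcounts: pp0:2 pp1:2
Op 2: write(P0, v1, 145). refcount(pp1)=2>1 -> COPY to pp2. 3 ppages; refcounts: pp0:2 pp1:1 pp2:1
Op 3: write(P0, v1, 180). refcount(pp2)=1 -> write in place. 3 ppages; refcounts: pp0:2 pp1:1 pp2:1
Op 4: read(P1, v0) -> 24. No state change.
Op 5: write(P1, v1, 157). refcount(pp1)=1 -> write in place. 3 ppages; refcounts: pp0:2 pp1:1 pp2:1
Op 6: write(P1, v0, 119). refcount(pp0)=2>1 -> COPY to pp3. 4 ppages; refcounts: pp0:1 pp1:1 pp2:1 pp3:1

Answer: 1 1 1 1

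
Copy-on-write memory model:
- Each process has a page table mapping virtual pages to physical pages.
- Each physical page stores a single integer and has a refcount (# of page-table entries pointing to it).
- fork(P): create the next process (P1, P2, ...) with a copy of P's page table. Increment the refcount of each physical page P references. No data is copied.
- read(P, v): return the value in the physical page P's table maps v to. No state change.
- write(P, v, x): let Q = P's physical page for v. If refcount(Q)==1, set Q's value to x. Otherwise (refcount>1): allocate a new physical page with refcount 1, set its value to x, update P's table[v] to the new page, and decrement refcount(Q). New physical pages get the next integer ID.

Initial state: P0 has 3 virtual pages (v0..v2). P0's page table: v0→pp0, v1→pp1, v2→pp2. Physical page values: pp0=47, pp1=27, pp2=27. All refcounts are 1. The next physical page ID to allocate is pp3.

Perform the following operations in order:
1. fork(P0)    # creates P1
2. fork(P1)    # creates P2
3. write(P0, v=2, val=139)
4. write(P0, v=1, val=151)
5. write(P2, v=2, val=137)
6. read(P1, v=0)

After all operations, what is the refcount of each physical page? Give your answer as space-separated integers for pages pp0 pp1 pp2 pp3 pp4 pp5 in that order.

Op 1: fork(P0) -> P1. 3 ppages; refcounts: pp0:2 pp1:2 pp2:2
Op 2: fork(P1) -> P2. 3 ppages; refcounts: pp0:3 pp1:3 pp2:3
Op 3: write(P0, v2, 139). refcount(pp2)=3>1 -> COPY to pp3. 4 ppages; refcounts: pp0:3 pp1:3 pp2:2 pp3:1
Op 4: write(P0, v1, 151). refcount(pp1)=3>1 -> COPY to pp4. 5 ppages; refcounts: pp0:3 pp1:2 pp2:2 pp3:1 pp4:1
Op 5: write(P2, v2, 137). refcount(pp2)=2>1 -> COPY to pp5. 6 ppages; refcounts: pp0:3 pp1:2 pp2:1 pp3:1 pp4:1 pp5:1
Op 6: read(P1, v0) -> 47. No state change.

Answer: 3 2 1 1 1 1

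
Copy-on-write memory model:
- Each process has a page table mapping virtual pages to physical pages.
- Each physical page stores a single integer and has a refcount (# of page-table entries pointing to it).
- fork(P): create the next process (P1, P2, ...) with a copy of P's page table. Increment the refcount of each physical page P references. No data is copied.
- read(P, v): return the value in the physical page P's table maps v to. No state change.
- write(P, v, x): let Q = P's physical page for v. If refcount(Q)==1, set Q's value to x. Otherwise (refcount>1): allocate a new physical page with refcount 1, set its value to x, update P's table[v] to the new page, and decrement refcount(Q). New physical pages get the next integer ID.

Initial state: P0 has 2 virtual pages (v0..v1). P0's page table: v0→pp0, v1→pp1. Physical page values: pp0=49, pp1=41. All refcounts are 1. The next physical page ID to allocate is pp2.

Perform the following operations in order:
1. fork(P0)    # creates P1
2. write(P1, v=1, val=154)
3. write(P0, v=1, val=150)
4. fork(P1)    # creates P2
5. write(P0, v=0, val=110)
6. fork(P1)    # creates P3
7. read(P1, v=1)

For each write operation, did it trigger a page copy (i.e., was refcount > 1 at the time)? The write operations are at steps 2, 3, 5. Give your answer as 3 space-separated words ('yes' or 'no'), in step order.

Op 1: fork(P0) -> P1. 2 ppages; refcounts: pp0:2 pp1:2
Op 2: write(P1, v1, 154). refcount(pp1)=2>1 -> COPY to pp2. 3 ppages; refcounts: pp0:2 pp1:1 pp2:1
Op 3: write(P0, v1, 150). refcount(pp1)=1 -> write in place. 3 ppages; refcounts: pp0:2 pp1:1 pp2:1
Op 4: fork(P1) -> P2. 3 ppages; refcounts: pp0:3 pp1:1 pp2:2
Op 5: write(P0, v0, 110). refcount(pp0)=3>1 -> COPY to pp3. 4 ppages; refcounts: pp0:2 pp1:1 pp2:2 pp3:1
Op 6: fork(P1) -> P3. 4 ppages; refcounts: pp0:3 pp1:1 pp2:3 pp3:1
Op 7: read(P1, v1) -> 154. No state change.

yes no yes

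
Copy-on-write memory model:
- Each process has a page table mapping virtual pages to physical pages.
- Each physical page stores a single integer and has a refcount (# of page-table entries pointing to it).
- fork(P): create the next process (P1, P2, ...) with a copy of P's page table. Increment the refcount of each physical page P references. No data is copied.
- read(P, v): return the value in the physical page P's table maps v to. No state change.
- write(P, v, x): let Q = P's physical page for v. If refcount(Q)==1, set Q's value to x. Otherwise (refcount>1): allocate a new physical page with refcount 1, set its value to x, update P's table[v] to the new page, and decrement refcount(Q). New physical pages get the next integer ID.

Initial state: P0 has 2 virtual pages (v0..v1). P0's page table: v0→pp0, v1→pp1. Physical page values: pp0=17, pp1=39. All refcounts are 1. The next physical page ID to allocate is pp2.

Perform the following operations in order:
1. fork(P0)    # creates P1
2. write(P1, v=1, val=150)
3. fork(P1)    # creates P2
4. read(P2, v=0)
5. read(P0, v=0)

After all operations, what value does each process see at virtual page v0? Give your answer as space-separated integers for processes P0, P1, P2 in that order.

Op 1: fork(P0) -> P1. 2 ppages; refcounts: pp0:2 pp1:2
Op 2: write(P1, v1, 150). refcount(pp1)=2>1 -> COPY to pp2. 3 ppages; refcounts: pp0:2 pp1:1 pp2:1
Op 3: fork(P1) -> P2. 3 ppages; refcounts: pp0:3 pp1:1 pp2:2
Op 4: read(P2, v0) -> 17. No state change.
Op 5: read(P0, v0) -> 17. No state change.
P0: v0 -> pp0 = 17
P1: v0 -> pp0 = 17
P2: v0 -> pp0 = 17

Answer: 17 17 17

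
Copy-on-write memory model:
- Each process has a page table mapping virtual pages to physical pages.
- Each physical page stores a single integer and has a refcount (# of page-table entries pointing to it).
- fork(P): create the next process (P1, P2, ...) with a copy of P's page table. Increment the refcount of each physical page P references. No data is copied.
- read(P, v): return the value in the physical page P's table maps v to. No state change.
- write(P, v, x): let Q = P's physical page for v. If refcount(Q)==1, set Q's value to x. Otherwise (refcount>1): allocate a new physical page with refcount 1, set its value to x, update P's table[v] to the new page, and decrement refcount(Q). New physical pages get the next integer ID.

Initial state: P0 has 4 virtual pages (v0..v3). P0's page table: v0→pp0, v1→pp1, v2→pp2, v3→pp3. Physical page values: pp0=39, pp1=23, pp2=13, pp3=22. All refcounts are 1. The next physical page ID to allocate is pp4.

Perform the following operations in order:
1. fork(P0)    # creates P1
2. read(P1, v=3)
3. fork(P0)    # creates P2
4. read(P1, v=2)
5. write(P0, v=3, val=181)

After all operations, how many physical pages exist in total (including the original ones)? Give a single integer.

Answer: 5

Derivation:
Op 1: fork(P0) -> P1. 4 ppages; refcounts: pp0:2 pp1:2 pp2:2 pp3:2
Op 2: read(P1, v3) -> 22. No state change.
Op 3: fork(P0) -> P2. 4 ppages; refcounts: pp0:3 pp1:3 pp2:3 pp3:3
Op 4: read(P1, v2) -> 13. No state change.
Op 5: write(P0, v3, 181). refcount(pp3)=3>1 -> COPY to pp4. 5 ppages; refcounts: pp0:3 pp1:3 pp2:3 pp3:2 pp4:1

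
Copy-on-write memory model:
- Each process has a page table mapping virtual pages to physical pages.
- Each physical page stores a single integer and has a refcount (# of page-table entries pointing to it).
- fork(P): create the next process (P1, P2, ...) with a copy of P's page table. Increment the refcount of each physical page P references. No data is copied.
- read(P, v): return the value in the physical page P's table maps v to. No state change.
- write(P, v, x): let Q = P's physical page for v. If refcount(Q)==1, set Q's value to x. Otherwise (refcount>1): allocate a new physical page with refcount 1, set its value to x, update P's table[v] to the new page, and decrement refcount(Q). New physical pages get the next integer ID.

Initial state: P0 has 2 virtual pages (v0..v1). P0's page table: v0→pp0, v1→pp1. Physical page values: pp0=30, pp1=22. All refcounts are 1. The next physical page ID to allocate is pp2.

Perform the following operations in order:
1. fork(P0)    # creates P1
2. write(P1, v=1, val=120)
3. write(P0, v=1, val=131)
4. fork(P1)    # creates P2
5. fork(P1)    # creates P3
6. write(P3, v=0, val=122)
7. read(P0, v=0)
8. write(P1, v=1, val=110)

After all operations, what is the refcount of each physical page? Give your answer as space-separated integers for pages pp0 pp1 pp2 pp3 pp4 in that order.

Answer: 3 1 2 1 1

Derivation:
Op 1: fork(P0) -> P1. 2 ppages; refcounts: pp0:2 pp1:2
Op 2: write(P1, v1, 120). refcount(pp1)=2>1 -> COPY to pp2. 3 ppages; refcounts: pp0:2 pp1:1 pp2:1
Op 3: write(P0, v1, 131). refcount(pp1)=1 -> write in place. 3 ppages; refcounts: pp0:2 pp1:1 pp2:1
Op 4: fork(P1) -> P2. 3 ppages; refcounts: pp0:3 pp1:1 pp2:2
Op 5: fork(P1) -> P3. 3 ppages; refcounts: pp0:4 pp1:1 pp2:3
Op 6: write(P3, v0, 122). refcount(pp0)=4>1 -> COPY to pp3. 4 ppages; refcounts: pp0:3 pp1:1 pp2:3 pp3:1
Op 7: read(P0, v0) -> 30. No state change.
Op 8: write(P1, v1, 110). refcount(pp2)=3>1 -> COPY to pp4. 5 ppages; refcounts: pp0:3 pp1:1 pp2:2 pp3:1 pp4:1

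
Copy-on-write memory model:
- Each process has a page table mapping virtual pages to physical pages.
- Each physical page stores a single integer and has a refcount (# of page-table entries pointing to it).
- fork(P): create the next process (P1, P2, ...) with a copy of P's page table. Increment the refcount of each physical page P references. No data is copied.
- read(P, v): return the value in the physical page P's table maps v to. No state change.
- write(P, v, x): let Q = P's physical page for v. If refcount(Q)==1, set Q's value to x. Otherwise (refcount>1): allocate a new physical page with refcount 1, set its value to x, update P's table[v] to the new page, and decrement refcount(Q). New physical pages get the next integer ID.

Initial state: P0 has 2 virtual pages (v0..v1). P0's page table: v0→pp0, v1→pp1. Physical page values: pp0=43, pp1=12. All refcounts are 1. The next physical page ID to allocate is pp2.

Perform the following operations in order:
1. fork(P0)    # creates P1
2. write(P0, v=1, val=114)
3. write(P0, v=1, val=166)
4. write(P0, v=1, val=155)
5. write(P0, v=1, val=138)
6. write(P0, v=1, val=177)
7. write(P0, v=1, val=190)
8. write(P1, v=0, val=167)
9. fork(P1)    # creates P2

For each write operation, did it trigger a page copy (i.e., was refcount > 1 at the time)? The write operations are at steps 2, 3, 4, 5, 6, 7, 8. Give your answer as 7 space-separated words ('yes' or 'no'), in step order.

Op 1: fork(P0) -> P1. 2 ppages; refcounts: pp0:2 pp1:2
Op 2: write(P0, v1, 114). refcount(pp1)=2>1 -> COPY to pp2. 3 ppages; refcounts: pp0:2 pp1:1 pp2:1
Op 3: write(P0, v1, 166). refcount(pp2)=1 -> write in place. 3 ppages; refcounts: pp0:2 pp1:1 pp2:1
Op 4: write(P0, v1, 155). refcount(pp2)=1 -> write in place. 3 ppages; refcounts: pp0:2 pp1:1 pp2:1
Op 5: write(P0, v1, 138). refcount(pp2)=1 -> write in place. 3 ppages; refcounts: pp0:2 pp1:1 pp2:1
Op 6: write(P0, v1, 177). refcount(pp2)=1 -> write in place. 3 ppages; refcounts: pp0:2 pp1:1 pp2:1
Op 7: write(P0, v1, 190). refcount(pp2)=1 -> write in place. 3 ppages; refcounts: pp0:2 pp1:1 pp2:1
Op 8: write(P1, v0, 167). refcount(pp0)=2>1 -> COPY to pp3. 4 ppages; refcounts: pp0:1 pp1:1 pp2:1 pp3:1
Op 9: fork(P1) -> P2. 4 ppages; refcounts: pp0:1 pp1:2 pp2:1 pp3:2

yes no no no no no yes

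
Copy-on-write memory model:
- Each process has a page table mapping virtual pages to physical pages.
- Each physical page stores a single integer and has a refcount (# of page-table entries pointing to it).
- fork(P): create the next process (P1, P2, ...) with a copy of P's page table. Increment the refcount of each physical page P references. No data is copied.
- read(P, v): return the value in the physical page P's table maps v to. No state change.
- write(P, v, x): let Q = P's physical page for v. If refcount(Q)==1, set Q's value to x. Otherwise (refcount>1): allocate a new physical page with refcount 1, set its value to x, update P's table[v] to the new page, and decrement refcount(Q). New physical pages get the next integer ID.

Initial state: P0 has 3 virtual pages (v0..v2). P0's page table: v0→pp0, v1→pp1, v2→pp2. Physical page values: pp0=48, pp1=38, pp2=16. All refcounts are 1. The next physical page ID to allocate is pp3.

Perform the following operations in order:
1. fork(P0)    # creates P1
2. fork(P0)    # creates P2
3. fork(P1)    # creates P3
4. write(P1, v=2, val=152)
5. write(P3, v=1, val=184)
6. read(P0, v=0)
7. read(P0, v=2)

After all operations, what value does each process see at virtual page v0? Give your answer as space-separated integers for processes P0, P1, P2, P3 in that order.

Op 1: fork(P0) -> P1. 3 ppages; refcounts: pp0:2 pp1:2 pp2:2
Op 2: fork(P0) -> P2. 3 ppages; refcounts: pp0:3 pp1:3 pp2:3
Op 3: fork(P1) -> P3. 3 ppages; refcounts: pp0:4 pp1:4 pp2:4
Op 4: write(P1, v2, 152). refcount(pp2)=4>1 -> COPY to pp3. 4 ppages; refcounts: pp0:4 pp1:4 pp2:3 pp3:1
Op 5: write(P3, v1, 184). refcount(pp1)=4>1 -> COPY to pp4. 5 ppages; refcounts: pp0:4 pp1:3 pp2:3 pp3:1 pp4:1
Op 6: read(P0, v0) -> 48. No state change.
Op 7: read(P0, v2) -> 16. No state change.
P0: v0 -> pp0 = 48
P1: v0 -> pp0 = 48
P2: v0 -> pp0 = 48
P3: v0 -> pp0 = 48

Answer: 48 48 48 48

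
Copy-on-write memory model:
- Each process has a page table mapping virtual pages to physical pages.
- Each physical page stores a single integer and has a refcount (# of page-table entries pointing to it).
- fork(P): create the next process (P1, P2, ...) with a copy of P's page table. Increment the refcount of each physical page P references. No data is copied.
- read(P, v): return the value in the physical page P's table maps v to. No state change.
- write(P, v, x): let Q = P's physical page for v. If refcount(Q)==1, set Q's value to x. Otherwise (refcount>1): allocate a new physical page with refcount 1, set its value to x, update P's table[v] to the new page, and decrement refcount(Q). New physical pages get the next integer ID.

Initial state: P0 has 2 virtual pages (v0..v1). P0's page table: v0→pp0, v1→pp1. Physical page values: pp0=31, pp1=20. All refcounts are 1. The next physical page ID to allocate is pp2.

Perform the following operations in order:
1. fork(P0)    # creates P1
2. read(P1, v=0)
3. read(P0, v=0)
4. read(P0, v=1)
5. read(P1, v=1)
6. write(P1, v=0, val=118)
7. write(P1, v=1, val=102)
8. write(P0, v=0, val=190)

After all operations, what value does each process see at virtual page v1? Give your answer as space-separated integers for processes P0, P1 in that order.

Op 1: fork(P0) -> P1. 2 ppages; refcounts: pp0:2 pp1:2
Op 2: read(P1, v0) -> 31. No state change.
Op 3: read(P0, v0) -> 31. No state change.
Op 4: read(P0, v1) -> 20. No state change.
Op 5: read(P1, v1) -> 20. No state change.
Op 6: write(P1, v0, 118). refcount(pp0)=2>1 -> COPY to pp2. 3 ppages; refcounts: pp0:1 pp1:2 pp2:1
Op 7: write(P1, v1, 102). refcount(pp1)=2>1 -> COPY to pp3. 4 ppages; refcounts: pp0:1 pp1:1 pp2:1 pp3:1
Op 8: write(P0, v0, 190). refcount(pp0)=1 -> write in place. 4 ppages; refcounts: pp0:1 pp1:1 pp2:1 pp3:1
P0: v1 -> pp1 = 20
P1: v1 -> pp3 = 102

Answer: 20 102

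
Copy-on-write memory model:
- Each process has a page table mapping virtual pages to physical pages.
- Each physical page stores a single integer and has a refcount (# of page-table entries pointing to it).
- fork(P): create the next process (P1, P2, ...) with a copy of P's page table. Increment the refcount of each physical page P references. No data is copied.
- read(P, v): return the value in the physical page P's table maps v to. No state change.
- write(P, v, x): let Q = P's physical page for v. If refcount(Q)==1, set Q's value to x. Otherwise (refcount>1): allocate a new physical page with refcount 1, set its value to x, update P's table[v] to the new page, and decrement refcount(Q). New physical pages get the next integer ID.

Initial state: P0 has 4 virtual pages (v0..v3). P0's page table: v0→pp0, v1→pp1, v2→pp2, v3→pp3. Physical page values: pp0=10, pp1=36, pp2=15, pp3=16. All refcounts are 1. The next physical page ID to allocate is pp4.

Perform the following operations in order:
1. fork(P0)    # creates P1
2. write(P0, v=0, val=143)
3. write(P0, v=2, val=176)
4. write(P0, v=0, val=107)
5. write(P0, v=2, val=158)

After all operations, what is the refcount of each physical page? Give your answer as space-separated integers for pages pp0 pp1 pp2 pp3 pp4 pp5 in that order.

Answer: 1 2 1 2 1 1

Derivation:
Op 1: fork(P0) -> P1. 4 ppages; refcounts: pp0:2 pp1:2 pp2:2 pp3:2
Op 2: write(P0, v0, 143). refcount(pp0)=2>1 -> COPY to pp4. 5 ppages; refcounts: pp0:1 pp1:2 pp2:2 pp3:2 pp4:1
Op 3: write(P0, v2, 176). refcount(pp2)=2>1 -> COPY to pp5. 6 ppages; refcounts: pp0:1 pp1:2 pp2:1 pp3:2 pp4:1 pp5:1
Op 4: write(P0, v0, 107). refcount(pp4)=1 -> write in place. 6 ppages; refcounts: pp0:1 pp1:2 pp2:1 pp3:2 pp4:1 pp5:1
Op 5: write(P0, v2, 158). refcount(pp5)=1 -> write in place. 6 ppages; refcounts: pp0:1 pp1:2 pp2:1 pp3:2 pp4:1 pp5:1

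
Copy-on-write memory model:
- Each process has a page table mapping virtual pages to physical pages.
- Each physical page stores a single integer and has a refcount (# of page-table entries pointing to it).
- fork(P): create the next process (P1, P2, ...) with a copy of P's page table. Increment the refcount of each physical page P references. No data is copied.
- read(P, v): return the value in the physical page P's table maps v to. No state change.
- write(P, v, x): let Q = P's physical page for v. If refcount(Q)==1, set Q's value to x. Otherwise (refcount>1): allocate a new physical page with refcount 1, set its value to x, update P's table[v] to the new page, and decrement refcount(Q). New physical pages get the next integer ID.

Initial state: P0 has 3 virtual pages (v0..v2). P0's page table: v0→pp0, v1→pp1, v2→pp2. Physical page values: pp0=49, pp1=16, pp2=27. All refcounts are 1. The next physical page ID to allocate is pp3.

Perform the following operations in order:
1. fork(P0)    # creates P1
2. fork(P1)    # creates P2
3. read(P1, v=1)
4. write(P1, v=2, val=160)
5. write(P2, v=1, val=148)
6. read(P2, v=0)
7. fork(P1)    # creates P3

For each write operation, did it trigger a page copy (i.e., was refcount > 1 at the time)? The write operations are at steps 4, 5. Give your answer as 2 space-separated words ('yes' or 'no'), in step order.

Op 1: fork(P0) -> P1. 3 ppages; refcounts: pp0:2 pp1:2 pp2:2
Op 2: fork(P1) -> P2. 3 ppages; refcounts: pp0:3 pp1:3 pp2:3
Op 3: read(P1, v1) -> 16. No state change.
Op 4: write(P1, v2, 160). refcount(pp2)=3>1 -> COPY to pp3. 4 ppages; refcounts: pp0:3 pp1:3 pp2:2 pp3:1
Op 5: write(P2, v1, 148). refcount(pp1)=3>1 -> COPY to pp4. 5 ppages; refcounts: pp0:3 pp1:2 pp2:2 pp3:1 pp4:1
Op 6: read(P2, v0) -> 49. No state change.
Op 7: fork(P1) -> P3. 5 ppages; refcounts: pp0:4 pp1:3 pp2:2 pp3:2 pp4:1

yes yes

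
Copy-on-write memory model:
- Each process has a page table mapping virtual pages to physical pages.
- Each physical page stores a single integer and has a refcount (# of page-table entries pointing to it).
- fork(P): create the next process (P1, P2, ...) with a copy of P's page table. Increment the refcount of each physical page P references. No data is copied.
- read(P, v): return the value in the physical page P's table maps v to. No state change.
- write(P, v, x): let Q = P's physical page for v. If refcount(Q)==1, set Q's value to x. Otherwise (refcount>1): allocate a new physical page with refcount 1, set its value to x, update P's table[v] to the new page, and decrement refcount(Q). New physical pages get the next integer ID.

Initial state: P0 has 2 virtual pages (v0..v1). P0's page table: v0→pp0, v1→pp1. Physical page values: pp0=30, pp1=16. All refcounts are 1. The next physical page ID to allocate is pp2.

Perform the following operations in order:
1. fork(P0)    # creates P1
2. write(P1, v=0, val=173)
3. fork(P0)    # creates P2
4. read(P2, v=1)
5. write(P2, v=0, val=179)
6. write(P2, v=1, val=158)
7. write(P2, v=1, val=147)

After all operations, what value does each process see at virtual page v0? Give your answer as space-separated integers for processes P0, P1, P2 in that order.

Answer: 30 173 179

Derivation:
Op 1: fork(P0) -> P1. 2 ppages; refcounts: pp0:2 pp1:2
Op 2: write(P1, v0, 173). refcount(pp0)=2>1 -> COPY to pp2. 3 ppages; refcounts: pp0:1 pp1:2 pp2:1
Op 3: fork(P0) -> P2. 3 ppages; refcounts: pp0:2 pp1:3 pp2:1
Op 4: read(P2, v1) -> 16. No state change.
Op 5: write(P2, v0, 179). refcount(pp0)=2>1 -> COPY to pp3. 4 ppages; refcounts: pp0:1 pp1:3 pp2:1 pp3:1
Op 6: write(P2, v1, 158). refcount(pp1)=3>1 -> COPY to pp4. 5 ppages; refcounts: pp0:1 pp1:2 pp2:1 pp3:1 pp4:1
Op 7: write(P2, v1, 147). refcount(pp4)=1 -> write in place. 5 ppages; refcounts: pp0:1 pp1:2 pp2:1 pp3:1 pp4:1
P0: v0 -> pp0 = 30
P1: v0 -> pp2 = 173
P2: v0 -> pp3 = 179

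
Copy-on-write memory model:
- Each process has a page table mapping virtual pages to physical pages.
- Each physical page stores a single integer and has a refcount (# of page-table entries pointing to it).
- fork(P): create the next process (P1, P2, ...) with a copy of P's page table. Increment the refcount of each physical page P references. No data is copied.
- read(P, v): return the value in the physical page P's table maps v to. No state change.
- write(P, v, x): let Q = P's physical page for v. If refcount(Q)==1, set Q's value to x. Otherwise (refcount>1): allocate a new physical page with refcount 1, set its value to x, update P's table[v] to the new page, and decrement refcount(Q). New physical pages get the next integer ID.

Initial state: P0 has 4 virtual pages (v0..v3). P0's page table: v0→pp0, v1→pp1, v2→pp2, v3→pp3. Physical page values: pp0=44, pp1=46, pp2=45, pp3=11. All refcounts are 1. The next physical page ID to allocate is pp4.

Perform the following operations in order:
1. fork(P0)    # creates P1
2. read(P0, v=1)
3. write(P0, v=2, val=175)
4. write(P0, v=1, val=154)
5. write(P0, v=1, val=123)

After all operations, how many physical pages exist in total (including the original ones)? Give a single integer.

Op 1: fork(P0) -> P1. 4 ppages; refcounts: pp0:2 pp1:2 pp2:2 pp3:2
Op 2: read(P0, v1) -> 46. No state change.
Op 3: write(P0, v2, 175). refcount(pp2)=2>1 -> COPY to pp4. 5 ppages; refcounts: pp0:2 pp1:2 pp2:1 pp3:2 pp4:1
Op 4: write(P0, v1, 154). refcount(pp1)=2>1 -> COPY to pp5. 6 ppages; refcounts: pp0:2 pp1:1 pp2:1 pp3:2 pp4:1 pp5:1
Op 5: write(P0, v1, 123). refcount(pp5)=1 -> write in place. 6 ppages; refcounts: pp0:2 pp1:1 pp2:1 pp3:2 pp4:1 pp5:1

Answer: 6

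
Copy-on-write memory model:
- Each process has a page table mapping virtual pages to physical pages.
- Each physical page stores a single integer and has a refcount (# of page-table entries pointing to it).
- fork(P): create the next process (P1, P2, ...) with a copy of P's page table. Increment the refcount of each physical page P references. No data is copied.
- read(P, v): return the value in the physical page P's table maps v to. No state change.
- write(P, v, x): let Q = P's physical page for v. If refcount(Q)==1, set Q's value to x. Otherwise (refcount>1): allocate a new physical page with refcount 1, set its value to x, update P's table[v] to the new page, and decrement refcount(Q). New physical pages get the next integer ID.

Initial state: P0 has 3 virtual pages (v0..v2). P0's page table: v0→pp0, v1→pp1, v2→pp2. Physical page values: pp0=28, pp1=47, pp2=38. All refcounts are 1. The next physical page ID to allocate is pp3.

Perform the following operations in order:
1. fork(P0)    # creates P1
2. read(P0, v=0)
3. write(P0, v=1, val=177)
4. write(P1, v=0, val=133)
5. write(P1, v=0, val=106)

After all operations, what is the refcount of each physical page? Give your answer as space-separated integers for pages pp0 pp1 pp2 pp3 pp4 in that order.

Answer: 1 1 2 1 1

Derivation:
Op 1: fork(P0) -> P1. 3 ppages; refcounts: pp0:2 pp1:2 pp2:2
Op 2: read(P0, v0) -> 28. No state change.
Op 3: write(P0, v1, 177). refcount(pp1)=2>1 -> COPY to pp3. 4 ppages; refcounts: pp0:2 pp1:1 pp2:2 pp3:1
Op 4: write(P1, v0, 133). refcount(pp0)=2>1 -> COPY to pp4. 5 ppages; refcounts: pp0:1 pp1:1 pp2:2 pp3:1 pp4:1
Op 5: write(P1, v0, 106). refcount(pp4)=1 -> write in place. 5 ppages; refcounts: pp0:1 pp1:1 pp2:2 pp3:1 pp4:1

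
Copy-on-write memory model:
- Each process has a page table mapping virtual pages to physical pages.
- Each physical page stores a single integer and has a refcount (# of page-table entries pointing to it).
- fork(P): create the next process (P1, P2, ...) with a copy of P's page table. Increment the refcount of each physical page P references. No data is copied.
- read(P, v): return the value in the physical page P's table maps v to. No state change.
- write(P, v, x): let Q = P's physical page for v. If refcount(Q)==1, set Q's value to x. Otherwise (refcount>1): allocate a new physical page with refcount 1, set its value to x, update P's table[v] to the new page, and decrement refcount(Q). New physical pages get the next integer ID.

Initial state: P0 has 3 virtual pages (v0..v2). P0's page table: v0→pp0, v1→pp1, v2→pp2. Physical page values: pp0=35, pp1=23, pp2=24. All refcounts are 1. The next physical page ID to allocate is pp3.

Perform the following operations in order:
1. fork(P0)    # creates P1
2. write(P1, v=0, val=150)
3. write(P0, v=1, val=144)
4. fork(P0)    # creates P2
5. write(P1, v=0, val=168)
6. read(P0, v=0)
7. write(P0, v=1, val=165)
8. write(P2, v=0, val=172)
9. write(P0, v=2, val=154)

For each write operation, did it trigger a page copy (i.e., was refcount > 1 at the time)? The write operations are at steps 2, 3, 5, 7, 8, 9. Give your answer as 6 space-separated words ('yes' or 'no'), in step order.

Op 1: fork(P0) -> P1. 3 ppages; refcounts: pp0:2 pp1:2 pp2:2
Op 2: write(P1, v0, 150). refcount(pp0)=2>1 -> COPY to pp3. 4 ppages; refcounts: pp0:1 pp1:2 pp2:2 pp3:1
Op 3: write(P0, v1, 144). refcount(pp1)=2>1 -> COPY to pp4. 5 ppages; refcounts: pp0:1 pp1:1 pp2:2 pp3:1 pp4:1
Op 4: fork(P0) -> P2. 5 ppages; refcounts: pp0:2 pp1:1 pp2:3 pp3:1 pp4:2
Op 5: write(P1, v0, 168). refcount(pp3)=1 -> write in place. 5 ppages; refcounts: pp0:2 pp1:1 pp2:3 pp3:1 pp4:2
Op 6: read(P0, v0) -> 35. No state change.
Op 7: write(P0, v1, 165). refcount(pp4)=2>1 -> COPY to pp5. 6 ppages; refcounts: pp0:2 pp1:1 pp2:3 pp3:1 pp4:1 pp5:1
Op 8: write(P2, v0, 172). refcount(pp0)=2>1 -> COPY to pp6. 7 ppages; refcounts: pp0:1 pp1:1 pp2:3 pp3:1 pp4:1 pp5:1 pp6:1
Op 9: write(P0, v2, 154). refcount(pp2)=3>1 -> COPY to pp7. 8 ppages; refcounts: pp0:1 pp1:1 pp2:2 pp3:1 pp4:1 pp5:1 pp6:1 pp7:1

yes yes no yes yes yes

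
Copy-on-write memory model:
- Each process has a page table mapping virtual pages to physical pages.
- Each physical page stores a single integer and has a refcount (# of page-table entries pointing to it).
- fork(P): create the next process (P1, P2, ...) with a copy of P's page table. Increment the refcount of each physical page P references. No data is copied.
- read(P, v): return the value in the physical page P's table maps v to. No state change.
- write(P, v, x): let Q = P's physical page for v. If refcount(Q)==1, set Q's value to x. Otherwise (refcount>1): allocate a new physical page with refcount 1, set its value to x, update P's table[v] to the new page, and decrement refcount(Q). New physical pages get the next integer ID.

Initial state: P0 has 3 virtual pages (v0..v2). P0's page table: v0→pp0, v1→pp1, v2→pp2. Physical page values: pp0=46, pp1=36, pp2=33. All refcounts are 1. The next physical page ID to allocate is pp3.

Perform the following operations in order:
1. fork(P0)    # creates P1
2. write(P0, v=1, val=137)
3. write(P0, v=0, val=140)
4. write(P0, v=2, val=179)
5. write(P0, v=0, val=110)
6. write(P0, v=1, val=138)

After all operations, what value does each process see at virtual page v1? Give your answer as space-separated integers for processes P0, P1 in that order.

Op 1: fork(P0) -> P1. 3 ppages; refcounts: pp0:2 pp1:2 pp2:2
Op 2: write(P0, v1, 137). refcount(pp1)=2>1 -> COPY to pp3. 4 ppages; refcounts: pp0:2 pp1:1 pp2:2 pp3:1
Op 3: write(P0, v0, 140). refcount(pp0)=2>1 -> COPY to pp4. 5 ppages; refcounts: pp0:1 pp1:1 pp2:2 pp3:1 pp4:1
Op 4: write(P0, v2, 179). refcount(pp2)=2>1 -> COPY to pp5. 6 ppages; refcounts: pp0:1 pp1:1 pp2:1 pp3:1 pp4:1 pp5:1
Op 5: write(P0, v0, 110). refcount(pp4)=1 -> write in place. 6 ppages; refcounts: pp0:1 pp1:1 pp2:1 pp3:1 pp4:1 pp5:1
Op 6: write(P0, v1, 138). refcount(pp3)=1 -> write in place. 6 ppages; refcounts: pp0:1 pp1:1 pp2:1 pp3:1 pp4:1 pp5:1
P0: v1 -> pp3 = 138
P1: v1 -> pp1 = 36

Answer: 138 36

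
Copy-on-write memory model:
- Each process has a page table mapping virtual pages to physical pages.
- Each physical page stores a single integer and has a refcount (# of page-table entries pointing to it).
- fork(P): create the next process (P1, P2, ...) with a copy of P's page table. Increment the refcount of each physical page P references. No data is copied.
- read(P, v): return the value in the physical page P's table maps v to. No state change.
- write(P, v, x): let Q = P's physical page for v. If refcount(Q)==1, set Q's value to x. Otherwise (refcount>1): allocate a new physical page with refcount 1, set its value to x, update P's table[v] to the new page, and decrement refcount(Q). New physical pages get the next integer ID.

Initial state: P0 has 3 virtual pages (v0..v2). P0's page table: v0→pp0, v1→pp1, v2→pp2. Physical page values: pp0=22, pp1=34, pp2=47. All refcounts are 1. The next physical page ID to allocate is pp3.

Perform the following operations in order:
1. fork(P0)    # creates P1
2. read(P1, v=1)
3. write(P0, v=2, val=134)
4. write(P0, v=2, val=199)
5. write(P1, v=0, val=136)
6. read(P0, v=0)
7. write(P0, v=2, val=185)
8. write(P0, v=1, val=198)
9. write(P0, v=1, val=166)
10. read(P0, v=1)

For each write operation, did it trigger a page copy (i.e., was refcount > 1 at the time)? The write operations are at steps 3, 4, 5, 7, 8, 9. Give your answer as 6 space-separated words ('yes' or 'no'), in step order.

Op 1: fork(P0) -> P1. 3 ppages; refcounts: pp0:2 pp1:2 pp2:2
Op 2: read(P1, v1) -> 34. No state change.
Op 3: write(P0, v2, 134). refcount(pp2)=2>1 -> COPY to pp3. 4 ppages; refcounts: pp0:2 pp1:2 pp2:1 pp3:1
Op 4: write(P0, v2, 199). refcount(pp3)=1 -> write in place. 4 ppages; refcounts: pp0:2 pp1:2 pp2:1 pp3:1
Op 5: write(P1, v0, 136). refcount(pp0)=2>1 -> COPY to pp4. 5 ppages; refcounts: pp0:1 pp1:2 pp2:1 pp3:1 pp4:1
Op 6: read(P0, v0) -> 22. No state change.
Op 7: write(P0, v2, 185). refcount(pp3)=1 -> write in place. 5 ppages; refcounts: pp0:1 pp1:2 pp2:1 pp3:1 pp4:1
Op 8: write(P0, v1, 198). refcount(pp1)=2>1 -> COPY to pp5. 6 ppages; refcounts: pp0:1 pp1:1 pp2:1 pp3:1 pp4:1 pp5:1
Op 9: write(P0, v1, 166). refcount(pp5)=1 -> write in place. 6 ppages; refcounts: pp0:1 pp1:1 pp2:1 pp3:1 pp4:1 pp5:1
Op 10: read(P0, v1) -> 166. No state change.

yes no yes no yes no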